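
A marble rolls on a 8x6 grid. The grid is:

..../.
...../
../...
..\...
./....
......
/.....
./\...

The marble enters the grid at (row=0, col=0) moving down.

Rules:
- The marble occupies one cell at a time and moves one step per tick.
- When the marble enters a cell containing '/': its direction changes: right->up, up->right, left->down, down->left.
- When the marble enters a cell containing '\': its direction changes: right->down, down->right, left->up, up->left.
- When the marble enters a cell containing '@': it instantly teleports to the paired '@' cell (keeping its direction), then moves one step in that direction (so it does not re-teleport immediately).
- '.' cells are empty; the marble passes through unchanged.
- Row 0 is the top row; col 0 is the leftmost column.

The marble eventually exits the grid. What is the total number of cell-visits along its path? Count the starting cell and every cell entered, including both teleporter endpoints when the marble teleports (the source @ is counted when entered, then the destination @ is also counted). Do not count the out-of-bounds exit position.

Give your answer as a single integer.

Answer: 7

Derivation:
Step 1: enter (0,0), '.' pass, move down to (1,0)
Step 2: enter (1,0), '.' pass, move down to (2,0)
Step 3: enter (2,0), '.' pass, move down to (3,0)
Step 4: enter (3,0), '.' pass, move down to (4,0)
Step 5: enter (4,0), '.' pass, move down to (5,0)
Step 6: enter (5,0), '.' pass, move down to (6,0)
Step 7: enter (6,0), '/' deflects down->left, move left to (6,-1)
Step 8: at (6,-1) — EXIT via left edge, pos 6
Path length (cell visits): 7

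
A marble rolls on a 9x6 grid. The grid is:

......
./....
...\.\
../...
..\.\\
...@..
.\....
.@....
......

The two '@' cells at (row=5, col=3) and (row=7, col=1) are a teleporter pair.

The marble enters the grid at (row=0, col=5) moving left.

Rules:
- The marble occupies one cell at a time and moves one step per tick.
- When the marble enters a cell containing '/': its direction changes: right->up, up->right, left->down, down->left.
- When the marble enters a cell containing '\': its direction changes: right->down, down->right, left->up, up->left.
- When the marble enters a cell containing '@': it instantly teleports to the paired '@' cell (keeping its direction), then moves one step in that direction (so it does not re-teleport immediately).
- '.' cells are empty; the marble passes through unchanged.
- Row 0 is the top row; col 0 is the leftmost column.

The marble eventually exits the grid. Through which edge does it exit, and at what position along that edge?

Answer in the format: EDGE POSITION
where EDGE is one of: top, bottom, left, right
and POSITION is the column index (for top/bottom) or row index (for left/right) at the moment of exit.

Step 1: enter (0,5), '.' pass, move left to (0,4)
Step 2: enter (0,4), '.' pass, move left to (0,3)
Step 3: enter (0,3), '.' pass, move left to (0,2)
Step 4: enter (0,2), '.' pass, move left to (0,1)
Step 5: enter (0,1), '.' pass, move left to (0,0)
Step 6: enter (0,0), '.' pass, move left to (0,-1)
Step 7: at (0,-1) — EXIT via left edge, pos 0

Answer: left 0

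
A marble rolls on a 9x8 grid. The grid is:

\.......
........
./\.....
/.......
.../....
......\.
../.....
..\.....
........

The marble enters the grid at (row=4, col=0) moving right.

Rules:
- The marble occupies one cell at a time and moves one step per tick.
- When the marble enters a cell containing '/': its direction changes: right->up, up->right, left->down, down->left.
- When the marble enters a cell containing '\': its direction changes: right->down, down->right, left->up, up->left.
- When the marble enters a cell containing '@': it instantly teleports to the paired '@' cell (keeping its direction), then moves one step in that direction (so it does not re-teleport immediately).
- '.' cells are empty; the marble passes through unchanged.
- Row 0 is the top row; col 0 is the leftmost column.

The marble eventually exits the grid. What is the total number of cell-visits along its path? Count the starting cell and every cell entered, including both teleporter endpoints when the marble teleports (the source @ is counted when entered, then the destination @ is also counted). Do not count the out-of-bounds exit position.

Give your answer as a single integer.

Answer: 8

Derivation:
Step 1: enter (4,0), '.' pass, move right to (4,1)
Step 2: enter (4,1), '.' pass, move right to (4,2)
Step 3: enter (4,2), '.' pass, move right to (4,3)
Step 4: enter (4,3), '/' deflects right->up, move up to (3,3)
Step 5: enter (3,3), '.' pass, move up to (2,3)
Step 6: enter (2,3), '.' pass, move up to (1,3)
Step 7: enter (1,3), '.' pass, move up to (0,3)
Step 8: enter (0,3), '.' pass, move up to (-1,3)
Step 9: at (-1,3) — EXIT via top edge, pos 3
Path length (cell visits): 8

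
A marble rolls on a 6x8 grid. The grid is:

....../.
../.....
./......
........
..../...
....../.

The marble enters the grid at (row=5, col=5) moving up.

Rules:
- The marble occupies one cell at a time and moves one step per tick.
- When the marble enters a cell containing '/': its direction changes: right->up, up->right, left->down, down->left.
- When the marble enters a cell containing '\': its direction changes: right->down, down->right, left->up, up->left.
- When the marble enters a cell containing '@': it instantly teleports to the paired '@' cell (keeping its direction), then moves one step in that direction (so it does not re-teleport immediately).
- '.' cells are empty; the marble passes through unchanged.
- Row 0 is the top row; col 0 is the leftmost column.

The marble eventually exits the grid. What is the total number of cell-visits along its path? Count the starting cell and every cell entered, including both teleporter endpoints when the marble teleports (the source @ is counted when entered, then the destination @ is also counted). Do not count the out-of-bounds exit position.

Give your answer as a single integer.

Answer: 6

Derivation:
Step 1: enter (5,5), '.' pass, move up to (4,5)
Step 2: enter (4,5), '.' pass, move up to (3,5)
Step 3: enter (3,5), '.' pass, move up to (2,5)
Step 4: enter (2,5), '.' pass, move up to (1,5)
Step 5: enter (1,5), '.' pass, move up to (0,5)
Step 6: enter (0,5), '.' pass, move up to (-1,5)
Step 7: at (-1,5) — EXIT via top edge, pos 5
Path length (cell visits): 6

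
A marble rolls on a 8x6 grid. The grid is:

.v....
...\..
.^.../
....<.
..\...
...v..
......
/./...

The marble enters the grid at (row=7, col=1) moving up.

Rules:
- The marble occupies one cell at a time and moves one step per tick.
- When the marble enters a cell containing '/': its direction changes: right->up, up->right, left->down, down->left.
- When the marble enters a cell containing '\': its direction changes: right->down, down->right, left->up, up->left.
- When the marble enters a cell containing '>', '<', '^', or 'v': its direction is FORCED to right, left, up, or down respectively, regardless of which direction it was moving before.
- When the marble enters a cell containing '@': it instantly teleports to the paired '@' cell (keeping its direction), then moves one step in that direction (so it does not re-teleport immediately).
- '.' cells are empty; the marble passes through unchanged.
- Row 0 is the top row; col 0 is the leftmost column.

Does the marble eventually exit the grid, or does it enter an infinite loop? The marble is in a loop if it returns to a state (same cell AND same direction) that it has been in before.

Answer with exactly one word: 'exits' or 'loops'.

Answer: loops

Derivation:
Step 1: enter (7,1), '.' pass, move up to (6,1)
Step 2: enter (6,1), '.' pass, move up to (5,1)
Step 3: enter (5,1), '.' pass, move up to (4,1)
Step 4: enter (4,1), '.' pass, move up to (3,1)
Step 5: enter (3,1), '.' pass, move up to (2,1)
Step 6: enter (2,1), '^' forces up->up, move up to (1,1)
Step 7: enter (1,1), '.' pass, move up to (0,1)
Step 8: enter (0,1), 'v' forces up->down, move down to (1,1)
Step 9: enter (1,1), '.' pass, move down to (2,1)
Step 10: enter (2,1), '^' forces down->up, move up to (1,1)
Step 11: at (1,1) dir=up — LOOP DETECTED (seen before)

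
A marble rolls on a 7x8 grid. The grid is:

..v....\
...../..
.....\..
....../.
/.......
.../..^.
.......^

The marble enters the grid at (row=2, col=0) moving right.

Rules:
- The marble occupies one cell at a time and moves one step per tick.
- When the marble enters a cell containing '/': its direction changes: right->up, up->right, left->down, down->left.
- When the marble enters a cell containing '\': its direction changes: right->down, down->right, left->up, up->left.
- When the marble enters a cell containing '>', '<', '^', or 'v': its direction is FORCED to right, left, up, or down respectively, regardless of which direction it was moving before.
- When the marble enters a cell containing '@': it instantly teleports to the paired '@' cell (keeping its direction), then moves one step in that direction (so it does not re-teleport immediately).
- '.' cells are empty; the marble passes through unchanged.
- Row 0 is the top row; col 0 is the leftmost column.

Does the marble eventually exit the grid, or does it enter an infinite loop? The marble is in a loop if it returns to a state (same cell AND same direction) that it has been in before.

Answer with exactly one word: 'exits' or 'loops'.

Step 1: enter (2,0), '.' pass, move right to (2,1)
Step 2: enter (2,1), '.' pass, move right to (2,2)
Step 3: enter (2,2), '.' pass, move right to (2,3)
Step 4: enter (2,3), '.' pass, move right to (2,4)
Step 5: enter (2,4), '.' pass, move right to (2,5)
Step 6: enter (2,5), '\' deflects right->down, move down to (3,5)
Step 7: enter (3,5), '.' pass, move down to (4,5)
Step 8: enter (4,5), '.' pass, move down to (5,5)
Step 9: enter (5,5), '.' pass, move down to (6,5)
Step 10: enter (6,5), '.' pass, move down to (7,5)
Step 11: at (7,5) — EXIT via bottom edge, pos 5

Answer: exits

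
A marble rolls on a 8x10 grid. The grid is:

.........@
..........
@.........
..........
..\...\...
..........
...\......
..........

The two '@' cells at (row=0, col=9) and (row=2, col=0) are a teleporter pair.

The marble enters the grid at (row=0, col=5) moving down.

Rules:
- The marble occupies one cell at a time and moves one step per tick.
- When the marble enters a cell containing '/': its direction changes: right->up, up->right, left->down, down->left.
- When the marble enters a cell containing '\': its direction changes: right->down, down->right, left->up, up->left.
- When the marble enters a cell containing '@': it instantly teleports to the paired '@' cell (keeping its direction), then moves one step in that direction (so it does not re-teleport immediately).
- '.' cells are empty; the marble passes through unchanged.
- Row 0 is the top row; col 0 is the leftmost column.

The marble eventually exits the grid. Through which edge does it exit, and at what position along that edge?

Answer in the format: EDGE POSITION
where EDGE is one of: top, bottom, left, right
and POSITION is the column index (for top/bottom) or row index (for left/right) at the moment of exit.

Step 1: enter (0,5), '.' pass, move down to (1,5)
Step 2: enter (1,5), '.' pass, move down to (2,5)
Step 3: enter (2,5), '.' pass, move down to (3,5)
Step 4: enter (3,5), '.' pass, move down to (4,5)
Step 5: enter (4,5), '.' pass, move down to (5,5)
Step 6: enter (5,5), '.' pass, move down to (6,5)
Step 7: enter (6,5), '.' pass, move down to (7,5)
Step 8: enter (7,5), '.' pass, move down to (8,5)
Step 9: at (8,5) — EXIT via bottom edge, pos 5

Answer: bottom 5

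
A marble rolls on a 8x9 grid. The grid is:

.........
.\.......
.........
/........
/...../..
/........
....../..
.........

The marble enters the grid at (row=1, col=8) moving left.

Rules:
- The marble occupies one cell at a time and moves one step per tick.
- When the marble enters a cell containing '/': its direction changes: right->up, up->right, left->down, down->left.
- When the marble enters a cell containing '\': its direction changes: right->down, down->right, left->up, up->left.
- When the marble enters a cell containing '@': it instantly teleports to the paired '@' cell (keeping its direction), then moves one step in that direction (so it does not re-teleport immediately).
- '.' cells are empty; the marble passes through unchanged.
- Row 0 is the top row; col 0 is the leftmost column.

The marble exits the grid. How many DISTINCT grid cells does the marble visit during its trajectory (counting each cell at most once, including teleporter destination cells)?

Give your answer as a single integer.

Answer: 9

Derivation:
Step 1: enter (1,8), '.' pass, move left to (1,7)
Step 2: enter (1,7), '.' pass, move left to (1,6)
Step 3: enter (1,6), '.' pass, move left to (1,5)
Step 4: enter (1,5), '.' pass, move left to (1,4)
Step 5: enter (1,4), '.' pass, move left to (1,3)
Step 6: enter (1,3), '.' pass, move left to (1,2)
Step 7: enter (1,2), '.' pass, move left to (1,1)
Step 8: enter (1,1), '\' deflects left->up, move up to (0,1)
Step 9: enter (0,1), '.' pass, move up to (-1,1)
Step 10: at (-1,1) — EXIT via top edge, pos 1
Distinct cells visited: 9 (path length 9)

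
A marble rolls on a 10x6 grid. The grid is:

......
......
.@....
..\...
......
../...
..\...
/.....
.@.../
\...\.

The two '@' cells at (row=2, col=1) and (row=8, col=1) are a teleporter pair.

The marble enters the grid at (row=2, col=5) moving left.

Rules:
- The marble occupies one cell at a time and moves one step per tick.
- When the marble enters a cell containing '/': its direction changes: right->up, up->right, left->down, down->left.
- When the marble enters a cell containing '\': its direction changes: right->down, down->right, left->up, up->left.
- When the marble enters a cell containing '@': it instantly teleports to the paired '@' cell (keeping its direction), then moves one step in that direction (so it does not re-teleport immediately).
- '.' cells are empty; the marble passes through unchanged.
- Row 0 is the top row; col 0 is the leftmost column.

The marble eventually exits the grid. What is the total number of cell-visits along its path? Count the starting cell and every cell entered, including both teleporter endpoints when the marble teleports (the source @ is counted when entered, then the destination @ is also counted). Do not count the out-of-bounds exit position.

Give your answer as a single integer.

Step 1: enter (2,5), '.' pass, move left to (2,4)
Step 2: enter (2,4), '.' pass, move left to (2,3)
Step 3: enter (2,3), '.' pass, move left to (2,2)
Step 4: enter (2,2), '.' pass, move left to (2,1)
Step 5: enter (2,1), '@' teleport (2,1)->(8,1), also enter (8,1), move left to (8,0)
Step 6: enter (8,0), '.' pass, move left to (8,-1)
Step 7: at (8,-1) — EXIT via left edge, pos 8
Path length (cell visits): 7

Answer: 7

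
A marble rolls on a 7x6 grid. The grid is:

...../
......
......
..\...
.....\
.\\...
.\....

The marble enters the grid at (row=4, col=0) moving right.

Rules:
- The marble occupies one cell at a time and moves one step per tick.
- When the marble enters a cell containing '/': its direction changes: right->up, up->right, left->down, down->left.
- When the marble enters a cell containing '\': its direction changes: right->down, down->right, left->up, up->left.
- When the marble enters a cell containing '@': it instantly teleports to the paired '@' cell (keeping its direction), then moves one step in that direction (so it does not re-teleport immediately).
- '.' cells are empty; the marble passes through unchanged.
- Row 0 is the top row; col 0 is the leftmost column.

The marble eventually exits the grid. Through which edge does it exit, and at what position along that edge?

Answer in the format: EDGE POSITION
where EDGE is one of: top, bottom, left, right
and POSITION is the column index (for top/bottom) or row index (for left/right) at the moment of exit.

Answer: bottom 5

Derivation:
Step 1: enter (4,0), '.' pass, move right to (4,1)
Step 2: enter (4,1), '.' pass, move right to (4,2)
Step 3: enter (4,2), '.' pass, move right to (4,3)
Step 4: enter (4,3), '.' pass, move right to (4,4)
Step 5: enter (4,4), '.' pass, move right to (4,5)
Step 6: enter (4,5), '\' deflects right->down, move down to (5,5)
Step 7: enter (5,5), '.' pass, move down to (6,5)
Step 8: enter (6,5), '.' pass, move down to (7,5)
Step 9: at (7,5) — EXIT via bottom edge, pos 5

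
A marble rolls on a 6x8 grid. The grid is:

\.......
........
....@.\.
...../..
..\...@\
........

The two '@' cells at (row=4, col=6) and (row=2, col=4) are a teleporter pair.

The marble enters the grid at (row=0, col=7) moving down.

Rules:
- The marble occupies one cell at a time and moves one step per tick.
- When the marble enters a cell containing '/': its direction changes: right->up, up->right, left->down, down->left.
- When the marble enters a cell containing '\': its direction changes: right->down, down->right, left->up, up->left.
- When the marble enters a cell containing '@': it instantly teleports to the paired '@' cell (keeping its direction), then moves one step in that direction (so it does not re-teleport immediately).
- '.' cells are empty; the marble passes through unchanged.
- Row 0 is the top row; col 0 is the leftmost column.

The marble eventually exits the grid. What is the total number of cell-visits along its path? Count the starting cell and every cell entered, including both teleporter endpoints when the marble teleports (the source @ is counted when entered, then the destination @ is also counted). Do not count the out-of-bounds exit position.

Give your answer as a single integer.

Answer: 5

Derivation:
Step 1: enter (0,7), '.' pass, move down to (1,7)
Step 2: enter (1,7), '.' pass, move down to (2,7)
Step 3: enter (2,7), '.' pass, move down to (3,7)
Step 4: enter (3,7), '.' pass, move down to (4,7)
Step 5: enter (4,7), '\' deflects down->right, move right to (4,8)
Step 6: at (4,8) — EXIT via right edge, pos 4
Path length (cell visits): 5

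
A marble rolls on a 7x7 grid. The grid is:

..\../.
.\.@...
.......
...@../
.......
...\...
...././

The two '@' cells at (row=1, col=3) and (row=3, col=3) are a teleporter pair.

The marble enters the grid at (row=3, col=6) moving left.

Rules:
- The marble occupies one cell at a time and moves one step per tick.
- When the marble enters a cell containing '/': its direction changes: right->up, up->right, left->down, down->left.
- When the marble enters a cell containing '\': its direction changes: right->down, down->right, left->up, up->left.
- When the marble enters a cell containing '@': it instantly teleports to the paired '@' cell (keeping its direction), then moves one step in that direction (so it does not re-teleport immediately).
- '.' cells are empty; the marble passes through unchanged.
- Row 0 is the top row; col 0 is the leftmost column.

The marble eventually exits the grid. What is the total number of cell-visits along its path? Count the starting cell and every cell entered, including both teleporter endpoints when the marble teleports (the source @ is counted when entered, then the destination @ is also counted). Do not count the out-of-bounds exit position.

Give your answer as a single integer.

Answer: 6

Derivation:
Step 1: enter (3,6), '/' deflects left->down, move down to (4,6)
Step 2: enter (4,6), '.' pass, move down to (5,6)
Step 3: enter (5,6), '.' pass, move down to (6,6)
Step 4: enter (6,6), '/' deflects down->left, move left to (6,5)
Step 5: enter (6,5), '.' pass, move left to (6,4)
Step 6: enter (6,4), '/' deflects left->down, move down to (7,4)
Step 7: at (7,4) — EXIT via bottom edge, pos 4
Path length (cell visits): 6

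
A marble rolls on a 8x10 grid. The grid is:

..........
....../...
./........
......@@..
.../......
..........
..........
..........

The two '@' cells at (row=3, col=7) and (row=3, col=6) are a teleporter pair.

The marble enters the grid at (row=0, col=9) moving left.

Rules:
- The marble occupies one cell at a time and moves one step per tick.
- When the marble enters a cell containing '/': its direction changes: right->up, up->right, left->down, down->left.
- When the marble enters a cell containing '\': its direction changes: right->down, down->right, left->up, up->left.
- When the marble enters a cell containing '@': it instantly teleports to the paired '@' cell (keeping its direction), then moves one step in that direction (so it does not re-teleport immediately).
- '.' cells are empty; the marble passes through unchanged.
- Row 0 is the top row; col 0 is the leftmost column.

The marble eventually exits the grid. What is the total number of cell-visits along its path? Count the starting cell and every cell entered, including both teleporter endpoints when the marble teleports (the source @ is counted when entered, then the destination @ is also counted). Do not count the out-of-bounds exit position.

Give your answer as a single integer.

Answer: 10

Derivation:
Step 1: enter (0,9), '.' pass, move left to (0,8)
Step 2: enter (0,8), '.' pass, move left to (0,7)
Step 3: enter (0,7), '.' pass, move left to (0,6)
Step 4: enter (0,6), '.' pass, move left to (0,5)
Step 5: enter (0,5), '.' pass, move left to (0,4)
Step 6: enter (0,4), '.' pass, move left to (0,3)
Step 7: enter (0,3), '.' pass, move left to (0,2)
Step 8: enter (0,2), '.' pass, move left to (0,1)
Step 9: enter (0,1), '.' pass, move left to (0,0)
Step 10: enter (0,0), '.' pass, move left to (0,-1)
Step 11: at (0,-1) — EXIT via left edge, pos 0
Path length (cell visits): 10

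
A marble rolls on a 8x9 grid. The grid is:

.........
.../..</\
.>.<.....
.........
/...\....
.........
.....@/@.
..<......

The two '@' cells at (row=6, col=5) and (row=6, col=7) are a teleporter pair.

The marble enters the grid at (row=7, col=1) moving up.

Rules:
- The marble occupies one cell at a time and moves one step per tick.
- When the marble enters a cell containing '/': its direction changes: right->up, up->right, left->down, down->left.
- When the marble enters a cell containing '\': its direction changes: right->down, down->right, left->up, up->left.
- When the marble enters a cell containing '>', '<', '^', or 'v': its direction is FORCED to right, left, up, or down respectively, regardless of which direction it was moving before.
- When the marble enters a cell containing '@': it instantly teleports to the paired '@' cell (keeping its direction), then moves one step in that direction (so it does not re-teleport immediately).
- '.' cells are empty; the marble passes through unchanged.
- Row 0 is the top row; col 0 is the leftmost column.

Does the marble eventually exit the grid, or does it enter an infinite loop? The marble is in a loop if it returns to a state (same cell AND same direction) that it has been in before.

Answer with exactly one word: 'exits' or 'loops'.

Step 1: enter (7,1), '.' pass, move up to (6,1)
Step 2: enter (6,1), '.' pass, move up to (5,1)
Step 3: enter (5,1), '.' pass, move up to (4,1)
Step 4: enter (4,1), '.' pass, move up to (3,1)
Step 5: enter (3,1), '.' pass, move up to (2,1)
Step 6: enter (2,1), '>' forces up->right, move right to (2,2)
Step 7: enter (2,2), '.' pass, move right to (2,3)
Step 8: enter (2,3), '<' forces right->left, move left to (2,2)
Step 9: enter (2,2), '.' pass, move left to (2,1)
Step 10: enter (2,1), '>' forces left->right, move right to (2,2)
Step 11: at (2,2) dir=right — LOOP DETECTED (seen before)

Answer: loops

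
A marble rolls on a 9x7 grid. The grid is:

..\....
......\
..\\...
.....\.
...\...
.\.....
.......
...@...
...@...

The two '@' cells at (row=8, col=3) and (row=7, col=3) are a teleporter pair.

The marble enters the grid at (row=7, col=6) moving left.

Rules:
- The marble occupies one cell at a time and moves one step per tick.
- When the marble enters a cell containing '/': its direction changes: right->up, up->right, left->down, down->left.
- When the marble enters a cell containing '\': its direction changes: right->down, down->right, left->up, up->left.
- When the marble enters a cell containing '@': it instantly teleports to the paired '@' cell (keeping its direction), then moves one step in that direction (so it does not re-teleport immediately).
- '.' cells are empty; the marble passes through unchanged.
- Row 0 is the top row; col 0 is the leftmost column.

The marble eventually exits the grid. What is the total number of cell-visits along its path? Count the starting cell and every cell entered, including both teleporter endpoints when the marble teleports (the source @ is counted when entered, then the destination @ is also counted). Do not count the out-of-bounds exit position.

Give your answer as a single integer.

Step 1: enter (7,6), '.' pass, move left to (7,5)
Step 2: enter (7,5), '.' pass, move left to (7,4)
Step 3: enter (7,4), '.' pass, move left to (7,3)
Step 4: enter (7,3), '@' teleport (7,3)->(8,3), also enter (8,3), move left to (8,2)
Step 5: enter (8,2), '.' pass, move left to (8,1)
Step 6: enter (8,1), '.' pass, move left to (8,0)
Step 7: enter (8,0), '.' pass, move left to (8,-1)
Step 8: at (8,-1) — EXIT via left edge, pos 8
Path length (cell visits): 8

Answer: 8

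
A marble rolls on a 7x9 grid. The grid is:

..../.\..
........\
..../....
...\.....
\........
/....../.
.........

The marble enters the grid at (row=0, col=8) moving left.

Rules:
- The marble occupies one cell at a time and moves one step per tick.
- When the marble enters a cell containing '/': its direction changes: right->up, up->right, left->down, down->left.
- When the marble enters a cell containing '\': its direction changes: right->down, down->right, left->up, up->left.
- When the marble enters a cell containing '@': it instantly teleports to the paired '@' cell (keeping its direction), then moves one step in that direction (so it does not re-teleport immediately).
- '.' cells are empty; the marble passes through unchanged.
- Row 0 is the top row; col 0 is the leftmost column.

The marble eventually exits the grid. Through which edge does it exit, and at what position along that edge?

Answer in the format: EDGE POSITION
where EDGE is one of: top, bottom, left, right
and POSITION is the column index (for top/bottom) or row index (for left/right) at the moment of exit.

Answer: top 6

Derivation:
Step 1: enter (0,8), '.' pass, move left to (0,7)
Step 2: enter (0,7), '.' pass, move left to (0,6)
Step 3: enter (0,6), '\' deflects left->up, move up to (-1,6)
Step 4: at (-1,6) — EXIT via top edge, pos 6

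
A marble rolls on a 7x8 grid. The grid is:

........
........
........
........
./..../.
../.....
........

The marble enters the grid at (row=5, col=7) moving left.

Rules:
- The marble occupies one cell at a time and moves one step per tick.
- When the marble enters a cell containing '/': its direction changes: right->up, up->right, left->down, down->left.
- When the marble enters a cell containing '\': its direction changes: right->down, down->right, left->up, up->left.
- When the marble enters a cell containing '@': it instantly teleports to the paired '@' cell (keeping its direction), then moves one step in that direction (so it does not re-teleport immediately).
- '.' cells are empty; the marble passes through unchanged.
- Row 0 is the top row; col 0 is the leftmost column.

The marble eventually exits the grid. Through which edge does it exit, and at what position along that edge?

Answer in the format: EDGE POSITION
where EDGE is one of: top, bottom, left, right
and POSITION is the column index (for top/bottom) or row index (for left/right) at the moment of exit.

Step 1: enter (5,7), '.' pass, move left to (5,6)
Step 2: enter (5,6), '.' pass, move left to (5,5)
Step 3: enter (5,5), '.' pass, move left to (5,4)
Step 4: enter (5,4), '.' pass, move left to (5,3)
Step 5: enter (5,3), '.' pass, move left to (5,2)
Step 6: enter (5,2), '/' deflects left->down, move down to (6,2)
Step 7: enter (6,2), '.' pass, move down to (7,2)
Step 8: at (7,2) — EXIT via bottom edge, pos 2

Answer: bottom 2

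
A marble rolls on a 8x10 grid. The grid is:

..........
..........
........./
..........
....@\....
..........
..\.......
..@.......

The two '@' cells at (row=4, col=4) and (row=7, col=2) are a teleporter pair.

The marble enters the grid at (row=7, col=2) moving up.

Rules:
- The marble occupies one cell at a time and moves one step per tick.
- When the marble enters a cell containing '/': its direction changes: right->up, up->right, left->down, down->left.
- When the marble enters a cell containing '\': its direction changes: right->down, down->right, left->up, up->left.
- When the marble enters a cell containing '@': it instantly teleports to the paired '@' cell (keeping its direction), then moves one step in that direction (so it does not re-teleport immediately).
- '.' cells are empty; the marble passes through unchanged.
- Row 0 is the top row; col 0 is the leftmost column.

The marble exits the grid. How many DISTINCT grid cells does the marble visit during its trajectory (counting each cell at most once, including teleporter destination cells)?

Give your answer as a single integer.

Step 1: enter (7,2), '@' teleport (7,2)->(4,4), also enter (4,4), move up to (3,4)
Step 2: enter (3,4), '.' pass, move up to (2,4)
Step 3: enter (2,4), '.' pass, move up to (1,4)
Step 4: enter (1,4), '.' pass, move up to (0,4)
Step 5: enter (0,4), '.' pass, move up to (-1,4)
Step 6: at (-1,4) — EXIT via top edge, pos 4
Distinct cells visited: 6 (path length 6)

Answer: 6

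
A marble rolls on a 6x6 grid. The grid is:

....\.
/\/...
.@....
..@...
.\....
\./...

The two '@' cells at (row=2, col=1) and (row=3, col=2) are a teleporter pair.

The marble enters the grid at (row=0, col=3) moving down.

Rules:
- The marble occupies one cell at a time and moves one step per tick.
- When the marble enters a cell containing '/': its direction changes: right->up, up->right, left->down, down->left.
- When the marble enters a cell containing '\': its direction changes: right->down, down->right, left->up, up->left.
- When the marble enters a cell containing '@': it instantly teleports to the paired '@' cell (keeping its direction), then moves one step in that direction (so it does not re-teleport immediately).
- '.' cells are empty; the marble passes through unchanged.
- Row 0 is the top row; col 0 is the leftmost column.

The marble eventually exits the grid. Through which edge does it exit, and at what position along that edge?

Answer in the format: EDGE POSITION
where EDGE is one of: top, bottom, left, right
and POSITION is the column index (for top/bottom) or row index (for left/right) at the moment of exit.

Step 1: enter (0,3), '.' pass, move down to (1,3)
Step 2: enter (1,3), '.' pass, move down to (2,3)
Step 3: enter (2,3), '.' pass, move down to (3,3)
Step 4: enter (3,3), '.' pass, move down to (4,3)
Step 5: enter (4,3), '.' pass, move down to (5,3)
Step 6: enter (5,3), '.' pass, move down to (6,3)
Step 7: at (6,3) — EXIT via bottom edge, pos 3

Answer: bottom 3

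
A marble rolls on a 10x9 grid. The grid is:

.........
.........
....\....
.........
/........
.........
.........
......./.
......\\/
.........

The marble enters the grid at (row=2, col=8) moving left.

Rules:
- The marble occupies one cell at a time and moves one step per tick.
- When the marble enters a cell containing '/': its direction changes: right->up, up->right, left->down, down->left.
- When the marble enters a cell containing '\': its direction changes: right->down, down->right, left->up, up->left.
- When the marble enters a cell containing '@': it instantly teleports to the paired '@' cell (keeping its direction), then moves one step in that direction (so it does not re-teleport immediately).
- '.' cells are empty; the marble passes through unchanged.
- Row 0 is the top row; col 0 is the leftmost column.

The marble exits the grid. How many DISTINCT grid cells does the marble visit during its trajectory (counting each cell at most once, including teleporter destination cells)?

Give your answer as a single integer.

Step 1: enter (2,8), '.' pass, move left to (2,7)
Step 2: enter (2,7), '.' pass, move left to (2,6)
Step 3: enter (2,6), '.' pass, move left to (2,5)
Step 4: enter (2,5), '.' pass, move left to (2,4)
Step 5: enter (2,4), '\' deflects left->up, move up to (1,4)
Step 6: enter (1,4), '.' pass, move up to (0,4)
Step 7: enter (0,4), '.' pass, move up to (-1,4)
Step 8: at (-1,4) — EXIT via top edge, pos 4
Distinct cells visited: 7 (path length 7)

Answer: 7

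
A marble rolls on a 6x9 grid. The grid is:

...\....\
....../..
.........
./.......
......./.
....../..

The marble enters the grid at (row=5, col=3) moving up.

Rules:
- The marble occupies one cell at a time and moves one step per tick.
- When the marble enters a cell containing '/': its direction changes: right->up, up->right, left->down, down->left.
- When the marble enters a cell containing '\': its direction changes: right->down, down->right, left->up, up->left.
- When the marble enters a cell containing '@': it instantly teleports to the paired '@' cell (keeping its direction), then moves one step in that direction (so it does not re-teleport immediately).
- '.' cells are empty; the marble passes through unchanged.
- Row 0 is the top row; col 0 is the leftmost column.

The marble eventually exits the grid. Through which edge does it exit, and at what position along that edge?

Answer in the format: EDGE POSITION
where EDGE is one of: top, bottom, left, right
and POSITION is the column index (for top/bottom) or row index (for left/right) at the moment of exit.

Step 1: enter (5,3), '.' pass, move up to (4,3)
Step 2: enter (4,3), '.' pass, move up to (3,3)
Step 3: enter (3,3), '.' pass, move up to (2,3)
Step 4: enter (2,3), '.' pass, move up to (1,3)
Step 5: enter (1,3), '.' pass, move up to (0,3)
Step 6: enter (0,3), '\' deflects up->left, move left to (0,2)
Step 7: enter (0,2), '.' pass, move left to (0,1)
Step 8: enter (0,1), '.' pass, move left to (0,0)
Step 9: enter (0,0), '.' pass, move left to (0,-1)
Step 10: at (0,-1) — EXIT via left edge, pos 0

Answer: left 0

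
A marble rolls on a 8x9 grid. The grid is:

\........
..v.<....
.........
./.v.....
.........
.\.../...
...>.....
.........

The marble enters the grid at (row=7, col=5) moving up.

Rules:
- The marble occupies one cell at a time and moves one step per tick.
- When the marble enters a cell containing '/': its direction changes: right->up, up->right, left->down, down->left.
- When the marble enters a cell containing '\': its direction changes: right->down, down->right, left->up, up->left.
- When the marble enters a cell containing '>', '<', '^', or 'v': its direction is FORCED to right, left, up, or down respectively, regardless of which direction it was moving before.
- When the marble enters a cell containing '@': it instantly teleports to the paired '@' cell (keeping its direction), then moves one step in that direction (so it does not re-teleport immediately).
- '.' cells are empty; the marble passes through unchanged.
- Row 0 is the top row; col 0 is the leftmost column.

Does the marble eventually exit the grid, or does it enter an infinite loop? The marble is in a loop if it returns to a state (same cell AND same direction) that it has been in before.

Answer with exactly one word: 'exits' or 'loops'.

Step 1: enter (7,5), '.' pass, move up to (6,5)
Step 2: enter (6,5), '.' pass, move up to (5,5)
Step 3: enter (5,5), '/' deflects up->right, move right to (5,6)
Step 4: enter (5,6), '.' pass, move right to (5,7)
Step 5: enter (5,7), '.' pass, move right to (5,8)
Step 6: enter (5,8), '.' pass, move right to (5,9)
Step 7: at (5,9) — EXIT via right edge, pos 5

Answer: exits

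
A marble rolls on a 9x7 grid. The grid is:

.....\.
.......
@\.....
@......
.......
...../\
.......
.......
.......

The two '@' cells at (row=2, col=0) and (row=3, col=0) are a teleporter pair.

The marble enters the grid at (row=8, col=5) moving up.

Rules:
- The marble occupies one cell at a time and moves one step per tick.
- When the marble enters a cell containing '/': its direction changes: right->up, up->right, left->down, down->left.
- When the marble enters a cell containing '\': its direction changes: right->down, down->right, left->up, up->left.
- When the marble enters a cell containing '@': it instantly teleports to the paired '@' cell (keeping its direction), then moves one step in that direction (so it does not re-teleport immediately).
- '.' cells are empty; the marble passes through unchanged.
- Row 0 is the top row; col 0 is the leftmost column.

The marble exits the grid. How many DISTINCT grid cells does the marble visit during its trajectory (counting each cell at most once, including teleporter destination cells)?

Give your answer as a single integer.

Step 1: enter (8,5), '.' pass, move up to (7,5)
Step 2: enter (7,5), '.' pass, move up to (6,5)
Step 3: enter (6,5), '.' pass, move up to (5,5)
Step 4: enter (5,5), '/' deflects up->right, move right to (5,6)
Step 5: enter (5,6), '\' deflects right->down, move down to (6,6)
Step 6: enter (6,6), '.' pass, move down to (7,6)
Step 7: enter (7,6), '.' pass, move down to (8,6)
Step 8: enter (8,6), '.' pass, move down to (9,6)
Step 9: at (9,6) — EXIT via bottom edge, pos 6
Distinct cells visited: 8 (path length 8)

Answer: 8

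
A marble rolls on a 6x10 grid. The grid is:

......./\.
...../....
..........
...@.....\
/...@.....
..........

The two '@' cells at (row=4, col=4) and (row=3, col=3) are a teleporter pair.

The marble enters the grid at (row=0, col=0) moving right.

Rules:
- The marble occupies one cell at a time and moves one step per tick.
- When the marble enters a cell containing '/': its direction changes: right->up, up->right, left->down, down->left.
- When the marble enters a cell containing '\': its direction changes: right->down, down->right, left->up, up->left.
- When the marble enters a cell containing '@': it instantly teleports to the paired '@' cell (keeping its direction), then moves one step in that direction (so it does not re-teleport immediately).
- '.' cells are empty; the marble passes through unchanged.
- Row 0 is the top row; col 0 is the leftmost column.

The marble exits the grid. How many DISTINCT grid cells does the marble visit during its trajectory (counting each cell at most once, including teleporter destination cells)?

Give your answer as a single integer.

Step 1: enter (0,0), '.' pass, move right to (0,1)
Step 2: enter (0,1), '.' pass, move right to (0,2)
Step 3: enter (0,2), '.' pass, move right to (0,3)
Step 4: enter (0,3), '.' pass, move right to (0,4)
Step 5: enter (0,4), '.' pass, move right to (0,5)
Step 6: enter (0,5), '.' pass, move right to (0,6)
Step 7: enter (0,6), '.' pass, move right to (0,7)
Step 8: enter (0,7), '/' deflects right->up, move up to (-1,7)
Step 9: at (-1,7) — EXIT via top edge, pos 7
Distinct cells visited: 8 (path length 8)

Answer: 8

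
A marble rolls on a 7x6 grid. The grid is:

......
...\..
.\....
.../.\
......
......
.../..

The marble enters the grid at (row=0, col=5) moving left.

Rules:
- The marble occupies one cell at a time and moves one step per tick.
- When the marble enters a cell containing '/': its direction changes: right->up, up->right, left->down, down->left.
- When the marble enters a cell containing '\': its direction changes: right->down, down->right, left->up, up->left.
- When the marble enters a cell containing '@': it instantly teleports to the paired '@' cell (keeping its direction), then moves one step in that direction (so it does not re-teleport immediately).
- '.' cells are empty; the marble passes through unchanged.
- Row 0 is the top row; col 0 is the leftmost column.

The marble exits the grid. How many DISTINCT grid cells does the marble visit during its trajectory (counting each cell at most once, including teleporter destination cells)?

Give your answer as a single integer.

Answer: 6

Derivation:
Step 1: enter (0,5), '.' pass, move left to (0,4)
Step 2: enter (0,4), '.' pass, move left to (0,3)
Step 3: enter (0,3), '.' pass, move left to (0,2)
Step 4: enter (0,2), '.' pass, move left to (0,1)
Step 5: enter (0,1), '.' pass, move left to (0,0)
Step 6: enter (0,0), '.' pass, move left to (0,-1)
Step 7: at (0,-1) — EXIT via left edge, pos 0
Distinct cells visited: 6 (path length 6)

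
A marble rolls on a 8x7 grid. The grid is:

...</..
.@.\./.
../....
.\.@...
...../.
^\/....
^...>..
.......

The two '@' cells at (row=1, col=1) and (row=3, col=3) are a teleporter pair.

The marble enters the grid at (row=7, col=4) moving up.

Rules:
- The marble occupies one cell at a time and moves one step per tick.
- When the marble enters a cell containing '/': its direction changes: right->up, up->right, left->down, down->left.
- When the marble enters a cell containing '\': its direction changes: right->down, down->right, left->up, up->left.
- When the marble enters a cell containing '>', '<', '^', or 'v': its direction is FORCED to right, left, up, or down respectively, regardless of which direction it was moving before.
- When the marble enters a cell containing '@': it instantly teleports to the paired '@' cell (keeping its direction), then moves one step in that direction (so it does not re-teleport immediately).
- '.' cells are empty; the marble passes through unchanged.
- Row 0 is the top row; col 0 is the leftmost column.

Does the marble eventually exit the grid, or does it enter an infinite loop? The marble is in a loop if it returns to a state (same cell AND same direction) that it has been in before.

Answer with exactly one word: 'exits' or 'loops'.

Answer: exits

Derivation:
Step 1: enter (7,4), '.' pass, move up to (6,4)
Step 2: enter (6,4), '>' forces up->right, move right to (6,5)
Step 3: enter (6,5), '.' pass, move right to (6,6)
Step 4: enter (6,6), '.' pass, move right to (6,7)
Step 5: at (6,7) — EXIT via right edge, pos 6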